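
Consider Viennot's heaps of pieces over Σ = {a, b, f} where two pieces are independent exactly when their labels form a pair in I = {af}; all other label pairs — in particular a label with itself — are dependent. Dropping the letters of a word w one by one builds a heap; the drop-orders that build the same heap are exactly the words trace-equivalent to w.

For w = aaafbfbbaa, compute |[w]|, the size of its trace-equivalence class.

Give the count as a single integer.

#0=a has no predecessor
#1=a depends on [0:a]
#2=a depends on [1:a]
#3=f has no predecessor
#4=b depends on [2:a, 3:f]
#5=f depends on [4:b]
#6=b depends on [5:f]
#7=b depends on [6:b]
#8=a depends on [7:b]
#9=a depends on [8:a]
sources: [0:a, 3:f]
N(rest) = Σ N(rest − s) over sources s of rest; N(one piece) = 1:
  size 1 → [9]=1
  size 2 → [8,9]=1
  size 3 → [7,8,9]=1
  size 4 → [6,7,8,9]=1
  size 5 → [5,6,7,8,9]=1
  size 6 → [4,5,6,7,8,9]=1
  size 7 → [2,4,5,6,7,8,9]=1  [3,4,5,6,7,8,9]=1
  size 8 → [1,2,4,5,6,7,8,9]=1  [2,3,4,5,6,7,8,9]=2
  first=0(a) contributes 3
  first=3(f) contributes 1
|[w]| = 4

4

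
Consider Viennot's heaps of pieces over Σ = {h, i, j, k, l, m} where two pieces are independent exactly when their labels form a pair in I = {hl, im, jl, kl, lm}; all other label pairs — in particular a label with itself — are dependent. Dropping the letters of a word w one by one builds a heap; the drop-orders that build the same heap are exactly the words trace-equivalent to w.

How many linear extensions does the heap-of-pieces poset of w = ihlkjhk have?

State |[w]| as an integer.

#0=i has no predecessor
#1=h depends on [0:i]
#2=l depends on [0:i]
#3=k depends on [1:h]
#4=j depends on [3:k]
#5=h depends on [4:j]
#6=k depends on [5:h]
sources: [0:i]
N(rest) = Σ N(rest − s) over sources s of rest; N(one piece) = 1:
  size 1 → [2]=1  [6]=1
  size 2 → [2,6]=2  [5,6]=1
  size 3 → [2,5,6]=3  [4,5,6]=1
  size 4 → [2,4,5,6]=4  [3,4,5,6]=1
  size 5 → [1,3,4,5,6]=1  [2,3,4,5,6]=5
  first=0(i) contributes 6

6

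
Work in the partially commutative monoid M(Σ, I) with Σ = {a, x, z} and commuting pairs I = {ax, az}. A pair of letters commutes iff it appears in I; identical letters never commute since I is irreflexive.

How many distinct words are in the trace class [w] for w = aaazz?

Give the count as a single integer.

drop 0:a onto floor
drop 1:a onto {0:a}
drop 2:a onto {1:a}
drop 3:z onto floor
drop 4:z onto {3:z}
ground layer = {0:a, 3:z}
drop-orders for the pieces not yet dropped (sum over which currently-grounded one goes next):
  1 to go: {2} 1  {4} 1
  2 to go: {1,2} 1  {2,4} 2  {3,4} 1
  3 to go: {0,1,2} 1  {1,2,4} 3  {2,3,4} 3
  if 0:a drops first: 6 orders
  if 3:z drops first: 4 orders
heap linearizations: 10

10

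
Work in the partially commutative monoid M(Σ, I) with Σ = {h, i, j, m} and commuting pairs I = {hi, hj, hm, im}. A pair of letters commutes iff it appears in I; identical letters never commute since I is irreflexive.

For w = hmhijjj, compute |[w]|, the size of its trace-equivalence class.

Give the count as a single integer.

0(h) covers ∅
1(m) covers ∅
2(h) covers 0:h
3(i) covers ∅
4(j) covers 1:m, 3:i
5(j) covers 4:j
6(j) covers 5:j
floor of heap: 0:h, 1:m, 3:i
completions by unplaced set U, small U first (add the entries for U minus each lowest piece of U):
  |U|=1: {2}:1  {6}:1
  |U|=2: {0,2}:1  {2,6}:2  {5,6}:1
  |U|=3: {0,2,6}:3  {2,5,6}:3  {4,5,6}:1
  |U|=4: {0,2,5,6}:6  {1,4,5,6}:1  {2,4,5,6}:4  {3,4,5,6}:1
  |U|=5: {0,2,4,5,6}:10  {1,2,4,5,6}:5  {1,3,4,5,6}:2  {2,3,4,5,6}:5
  start at 0(h): 12
  start at 1(m): 15
  start at 3(i): 15
sum over floor = 42

42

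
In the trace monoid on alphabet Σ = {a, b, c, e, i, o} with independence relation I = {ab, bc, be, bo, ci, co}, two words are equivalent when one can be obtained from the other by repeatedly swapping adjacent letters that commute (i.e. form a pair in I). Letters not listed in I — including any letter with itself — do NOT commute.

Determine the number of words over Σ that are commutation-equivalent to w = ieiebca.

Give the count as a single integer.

#0=i has no predecessor
#1=e depends on [0:i]
#2=i depends on [1:e]
#3=e depends on [2:i]
#4=b depends on [2:i]
#5=c depends on [3:e]
#6=a depends on [5:c]
sources: [0:i]
N(rest) = Σ N(rest − s) over sources s of rest; N(one piece) = 1:
  size 1 → [4]=1  [6]=1
  size 2 → [4,6]=2  [5,6]=1
  size 3 → [3,5,6]=1  [4,5,6]=3
  size 4 → [3,4,5,6]=4
  size 5 → [2,3,4,5,6]=4
  first=0(i) contributes 4

4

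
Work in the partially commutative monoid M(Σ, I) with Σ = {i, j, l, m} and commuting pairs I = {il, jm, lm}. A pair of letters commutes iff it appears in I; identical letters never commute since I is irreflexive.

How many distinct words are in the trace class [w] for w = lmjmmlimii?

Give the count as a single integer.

0(l) covers ∅
1(m) covers ∅
2(j) covers 0:l
3(m) covers 1:m
4(m) covers 3:m
5(l) covers 2:j
6(i) covers 2:j, 4:m
7(m) covers 6:i
8(i) covers 7:m
9(i) covers 8:i
floor of heap: 0:l, 1:m
completions by unplaced set U, small U first (add the entries for U minus each lowest piece of U):
  |U|=1: {5}:1  {9}:1
  |U|=2: {5,9}:2  {8,9}:1
  |U|=3: {5,8,9}:3  {7,8,9}:1
  |U|=4: {5,7,8,9}:4  {6,7,8,9}:1
  |U|=5: {4,6,7,8,9}:1  {5,6,7,8,9}:5
  |U|=6: {2,5,6,7,8,9}:5  {3,4,6,7,8,9}:1  {4,5,6,7,8,9}:6
  |U|=7: {0,2,5,6,7,8,9}:5  {1,3,4,6,7,8,9}:1  {2,4,5,6,7,8,9}:11  {3,4,5,6,7,8,9}:7
  |U|=8: {0,2,4,5,6,7,8,9}:16  {1,3,4,5,6,7,8,9}:8  {2,3,4,5,6,7,8,9}:18
  start at 0(l): 26
  start at 1(m): 34
sum over floor = 60

60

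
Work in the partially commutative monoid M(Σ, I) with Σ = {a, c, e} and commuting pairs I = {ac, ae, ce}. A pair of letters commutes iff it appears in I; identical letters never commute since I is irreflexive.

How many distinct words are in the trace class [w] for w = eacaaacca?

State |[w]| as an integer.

0(e) covers ∅
1(a) covers ∅
2(c) covers ∅
3(a) covers 1:a
4(a) covers 3:a
5(a) covers 4:a
6(c) covers 2:c
7(c) covers 6:c
8(a) covers 5:a
floor of heap: 0:e, 1:a, 2:c
completions by unplaced set U, small U first (add the entries for U minus each lowest piece of U):
  |U|=1: {0}:1  {7}:1  {8}:1
  |U|=2: {0,7}:2  {0,8}:2  {5,8}:1  {6,7}:1  {7,8}:2
  |U|=3: {0,5,8}:3  {0,6,7}:3  {0,7,8}:6  {2,6,7}:1  {4,5,8}:1  {5,7,8}:3  {6,7,8}:3
  |U|=4: {0,2,6,7}:4  {0,4,5,8}:4  {0,5,7,8}:12  {0,6,7,8}:12  {2,6,7,8}:4  {3,4,5,8}:1  {4,5,7,8}:4  {5,6,7,8}:6
  |U|=5: {0,2,6,7,8}:20  {0,3,4,5,8}:5  {0,4,5,7,8}:20  {0,5,6,7,8}:30  {1,3,4,5,8}:1  {2,5,6,7,8}:10  {3,4,5,7,8}:5  {4,5,6,7,8}:10
  |U|=6: {0,1,3,4,5,8}:6  {0,2,5,6,7,8}:60  {0,3,4,5,7,8}:30  {0,4,5,6,7,8}:60  {1,3,4,5,7,8}:6  {2,4,5,6,7,8}:20  {3,4,5,6,7,8}:15
  |U|=7: {0,1,3,4,5,7,8}:42  {0,2,4,5,6,7,8}:140  {0,3,4,5,6,7,8}:105  {1,3,4,5,6,7,8}:21  {2,3,4,5,6,7,8}:35
  start at 0(e): 56
  start at 1(a): 280
  start at 2(c): 168
sum over floor = 504

504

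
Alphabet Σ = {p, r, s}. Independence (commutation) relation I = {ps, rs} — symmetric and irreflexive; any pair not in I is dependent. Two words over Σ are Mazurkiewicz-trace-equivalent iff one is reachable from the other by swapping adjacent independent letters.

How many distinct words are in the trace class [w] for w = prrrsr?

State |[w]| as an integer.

0(p) covers ∅
1(r) covers 0:p
2(r) covers 1:r
3(r) covers 2:r
4(s) covers ∅
5(r) covers 3:r
floor of heap: 0:p, 4:s
completions by unplaced set U, small U first (add the entries for U minus each lowest piece of U):
  |U|=1: {4}:1  {5}:1
  |U|=2: {3,5}:1  {4,5}:2
  |U|=3: {2,3,5}:1  {3,4,5}:3
  |U|=4: {1,2,3,5}:1  {2,3,4,5}:4
  start at 0(p): 5
  start at 4(s): 1
sum over floor = 6

6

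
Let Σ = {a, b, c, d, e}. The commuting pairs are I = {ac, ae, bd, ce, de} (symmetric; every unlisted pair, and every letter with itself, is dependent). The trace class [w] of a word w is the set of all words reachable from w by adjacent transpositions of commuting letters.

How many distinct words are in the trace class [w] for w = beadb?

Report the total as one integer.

5

piece 0:b — minimal
piece 1:e rests on {0:b}
piece 2:a rests on {0:b}
piece 3:d rests on {2:a}
piece 4:b rests on {1:e, 2:a}
minimal pieces: {0:b}
ways to finish when only these pieces remain (= sum over removing one remaining piece with nothing left below it):
  1 left: {3}→1  {4}→1
  2 left: {1,4}→1  {3,4}→2
  3 left: {1,3,4}→3  {2,3,4}→2
  placing 0:b first → 5 extensions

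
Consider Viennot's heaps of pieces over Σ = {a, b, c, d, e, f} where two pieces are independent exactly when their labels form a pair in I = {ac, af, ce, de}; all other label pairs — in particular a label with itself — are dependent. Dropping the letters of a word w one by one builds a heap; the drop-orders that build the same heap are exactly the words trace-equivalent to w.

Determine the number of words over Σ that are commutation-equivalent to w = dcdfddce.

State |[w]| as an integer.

drop 0:d onto floor
drop 1:c onto {0:d}
drop 2:d onto {1:c}
drop 3:f onto {2:d}
drop 4:d onto {3:f}
drop 5:d onto {4:d}
drop 6:c onto {5:d}
drop 7:e onto {3:f}
ground layer = {0:d}
drop-orders for the pieces not yet dropped (sum over which currently-grounded one goes next):
  1 to go: {6} 1  {7} 1
  2 to go: {5,6} 1  {6,7} 2
  3 to go: {4,5,6} 1  {5,6,7} 3
  4 to go: {4,5,6,7} 4
  5 to go: {3,4,5,6,7} 4
  6 to go: {2,3,4,5,6,7} 4
  if 0:d drops first: 4 orders

4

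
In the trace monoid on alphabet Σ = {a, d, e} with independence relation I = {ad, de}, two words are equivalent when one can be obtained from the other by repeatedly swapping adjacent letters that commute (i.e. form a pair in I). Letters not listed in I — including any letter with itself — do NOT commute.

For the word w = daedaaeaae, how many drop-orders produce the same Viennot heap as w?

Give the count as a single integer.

45

#0=d has no predecessor
#1=a has no predecessor
#2=e depends on [1:a]
#3=d depends on [0:d]
#4=a depends on [2:e]
#5=a depends on [4:a]
#6=e depends on [5:a]
#7=a depends on [6:e]
#8=a depends on [7:a]
#9=e depends on [8:a]
sources: [0:d, 1:a]
N(rest) = Σ N(rest − s) over sources s of rest; N(one piece) = 1:
  size 1 → [3]=1  [9]=1
  size 2 → [0,3]=1  [3,9]=2  [8,9]=1
  size 3 → [0,3,9]=3  [3,8,9]=3  [7,8,9]=1
  size 4 → [0,3,8,9]=6  [3,7,8,9]=4  [6,7,8,9]=1
  size 5 → [0,3,7,8,9]=10  [3,6,7,8,9]=5  [5,6,7,8,9]=1
  size 6 → [0,3,6,7,8,9]=15  [3,5,6,7,8,9]=6  [4,5,6,7,8,9]=1
  size 7 → [0,3,5,6,7,8,9]=21  [2,4,5,6,7,8,9]=1  [3,4,5,6,7,8,9]=7
  size 8 → [0,3,4,5,6,7,8,9]=28  [1,2,4,5,6,7,8,9]=1  [2,3,4,5,6,7,8,9]=8
  first=0(d) contributes 9
  first=1(a) contributes 36
|[w]| = 45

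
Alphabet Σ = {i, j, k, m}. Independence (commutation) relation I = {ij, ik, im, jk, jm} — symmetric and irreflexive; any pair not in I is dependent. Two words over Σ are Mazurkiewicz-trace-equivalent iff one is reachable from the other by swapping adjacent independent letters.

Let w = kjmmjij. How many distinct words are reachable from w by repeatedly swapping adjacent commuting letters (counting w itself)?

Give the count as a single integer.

140

drop 0:k onto floor
drop 1:j onto floor
drop 2:m onto {0:k}
drop 3:m onto {2:m}
drop 4:j onto {1:j}
drop 5:i onto floor
drop 6:j onto {4:j}
ground layer = {0:k, 1:j, 5:i}
drop-orders for the pieces not yet dropped (sum over which currently-grounded one goes next):
  1 to go: {3} 1  {5} 1  {6} 1
  2 to go: {2,3} 1  {3,5} 2  {3,6} 2  {4,6} 1  {5,6} 2
  3 to go: {0,2,3} 1  {1,4,6} 1  {2,3,5} 3  {2,3,6} 3  {3,4,6} 3  {3,5,6} 6  {4,5,6} 3
  4 to go: {0,2,3,5} 4  {0,2,3,6} 4  {1,3,4,6} 4  {1,4,5,6} 4  {2,3,4,6} 6  {2,3,5,6} 12  {3,4,5,6} 12
  5 to go: {0,2,3,4,6} 10  {0,2,3,5,6} 20  {1,2,3,4,6} 10  {1,3,4,5,6} 20  {2,3,4,5,6} 30
  if 0:k drops first: 60 orders
  if 1:j drops first: 60 orders
  if 5:i drops first: 20 orders
heap linearizations: 140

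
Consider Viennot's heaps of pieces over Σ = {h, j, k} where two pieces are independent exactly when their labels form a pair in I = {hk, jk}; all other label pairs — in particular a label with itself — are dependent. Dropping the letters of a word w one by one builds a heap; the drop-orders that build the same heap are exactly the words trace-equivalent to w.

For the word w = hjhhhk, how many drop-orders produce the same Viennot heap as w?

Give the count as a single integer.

6

#0=h has no predecessor
#1=j depends on [0:h]
#2=h depends on [1:j]
#3=h depends on [2:h]
#4=h depends on [3:h]
#5=k has no predecessor
sources: [0:h, 5:k]
N(rest) = Σ N(rest − s) over sources s of rest; N(one piece) = 1:
  size 1 → [4]=1  [5]=1
  size 2 → [3,4]=1  [4,5]=2
  size 3 → [2,3,4]=1  [3,4,5]=3
  size 4 → [1,2,3,4]=1  [2,3,4,5]=4
  first=0(h) contributes 5
  first=5(k) contributes 1
|[w]| = 6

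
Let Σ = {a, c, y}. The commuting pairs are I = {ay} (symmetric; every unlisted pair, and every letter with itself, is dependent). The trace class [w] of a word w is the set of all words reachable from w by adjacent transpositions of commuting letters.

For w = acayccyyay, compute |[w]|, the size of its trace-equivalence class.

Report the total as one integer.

8

0(a) covers ∅
1(c) covers 0:a
2(a) covers 1:c
3(y) covers 1:c
4(c) covers 2:a, 3:y
5(c) covers 4:c
6(y) covers 5:c
7(y) covers 6:y
8(a) covers 5:c
9(y) covers 7:y
floor of heap: 0:a
completions by unplaced set U, small U first (add the entries for U minus each lowest piece of U):
  |U|=1: {8}:1  {9}:1
  |U|=2: {7,9}:1  {8,9}:2
  |U|=3: {6,7,9}:1  {7,8,9}:3
  |U|=4: {6,7,8,9}:4
  |U|=5: {5,6,7,8,9}:4
  |U|=6: {4,5,6,7,8,9}:4
  |U|=7: {2,4,5,6,7,8,9}:4  {3,4,5,6,7,8,9}:4
  |U|=8: {2,3,4,5,6,7,8,9}:8
  start at 0(a): 8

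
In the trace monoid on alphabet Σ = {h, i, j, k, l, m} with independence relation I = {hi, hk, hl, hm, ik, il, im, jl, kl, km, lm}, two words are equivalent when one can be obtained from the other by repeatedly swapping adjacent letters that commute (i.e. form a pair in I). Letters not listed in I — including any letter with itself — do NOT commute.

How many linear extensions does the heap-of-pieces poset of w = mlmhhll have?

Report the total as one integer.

0(m) covers ∅
1(l) covers ∅
2(m) covers 0:m
3(h) covers ∅
4(h) covers 3:h
5(l) covers 1:l
6(l) covers 5:l
floor of heap: 0:m, 1:l, 3:h
completions by unplaced set U, small U first (add the entries for U minus each lowest piece of U):
  |U|=1: {2}:1  {4}:1  {6}:1
  |U|=2: {0,2}:1  {2,4}:2  {2,6}:2  {3,4}:1  {4,6}:2  {5,6}:1
  |U|=3: {0,2,4}:3  {0,2,6}:3  {1,5,6}:1  {2,3,4}:3  {2,4,6}:6  {2,5,6}:3  {3,4,6}:3  {4,5,6}:3
  |U|=4: {0,2,3,4}:6  {0,2,4,6}:12  {0,2,5,6}:6  {1,2,5,6}:4  {1,4,5,6}:4  {2,3,4,6}:12  {2,4,5,6}:12  {3,4,5,6}:6
  |U|=5: {0,1,2,5,6}:10  {0,2,3,4,6}:30  {0,2,4,5,6}:30  {1,2,4,5,6}:20  {1,3,4,5,6}:10  {2,3,4,5,6}:30
  start at 0(m): 60
  start at 1(l): 90
  start at 3(h): 60
sum over floor = 210

210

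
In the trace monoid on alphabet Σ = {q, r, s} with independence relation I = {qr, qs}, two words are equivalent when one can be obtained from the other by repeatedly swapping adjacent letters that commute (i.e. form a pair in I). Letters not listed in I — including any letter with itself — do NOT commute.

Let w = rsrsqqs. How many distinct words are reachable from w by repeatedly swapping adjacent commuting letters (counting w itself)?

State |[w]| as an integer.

drop 0:r onto floor
drop 1:s onto {0:r}
drop 2:r onto {1:s}
drop 3:s onto {2:r}
drop 4:q onto floor
drop 5:q onto {4:q}
drop 6:s onto {3:s}
ground layer = {0:r, 4:q}
drop-orders for the pieces not yet dropped (sum over which currently-grounded one goes next):
  1 to go: {5} 1  {6} 1
  2 to go: {3,6} 1  {4,5} 1  {5,6} 2
  3 to go: {2,3,6} 1  {3,5,6} 3  {4,5,6} 3
  4 to go: {1,2,3,6} 1  {2,3,5,6} 4  {3,4,5,6} 6
  5 to go: {0,1,2,3,6} 1  {1,2,3,5,6} 5  {2,3,4,5,6} 10
  if 0:r drops first: 15 orders
  if 4:q drops first: 6 orders
heap linearizations: 21

21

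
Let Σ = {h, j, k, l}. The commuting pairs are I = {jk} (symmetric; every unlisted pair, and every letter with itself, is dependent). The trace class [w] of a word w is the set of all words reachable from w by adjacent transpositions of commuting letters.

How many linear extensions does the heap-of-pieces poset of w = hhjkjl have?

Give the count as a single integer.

3

0(h) covers ∅
1(h) covers 0:h
2(j) covers 1:h
3(k) covers 1:h
4(j) covers 2:j
5(l) covers 3:k, 4:j
floor of heap: 0:h
completions by unplaced set U, small U first (add the entries for U minus each lowest piece of U):
  |U|=1: {5}:1
  |U|=2: {3,5}:1  {4,5}:1
  |U|=3: {2,4,5}:1  {3,4,5}:2
  |U|=4: {2,3,4,5}:3
  start at 0(h): 3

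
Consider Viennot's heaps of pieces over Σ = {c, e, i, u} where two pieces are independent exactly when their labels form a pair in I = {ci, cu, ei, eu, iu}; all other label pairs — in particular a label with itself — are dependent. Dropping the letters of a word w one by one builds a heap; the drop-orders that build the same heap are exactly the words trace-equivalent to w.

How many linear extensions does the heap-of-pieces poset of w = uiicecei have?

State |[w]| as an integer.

280

drop 0:u onto floor
drop 1:i onto floor
drop 2:i onto {1:i}
drop 3:c onto floor
drop 4:e onto {3:c}
drop 5:c onto {4:e}
drop 6:e onto {5:c}
drop 7:i onto {2:i}
ground layer = {0:u, 1:i, 3:c}
drop-orders for the pieces not yet dropped (sum over which currently-grounded one goes next):
  1 to go: {0} 1  {6} 1  {7} 1
  2 to go: {0,6} 2  {0,7} 2  {2,7} 1  {5,6} 1  {6,7} 2
  3 to go: {0,2,7} 3  {0,5,6} 3  {0,6,7} 6  {1,2,7} 1  {2,6,7} 3  {4,5,6} 1  {5,6,7} 3
  4 to go: {0,1,2,7} 4  {0,2,6,7} 12  {0,4,5,6} 4  {0,5,6,7} 12  {1,2,6,7} 4  {2,5,6,7} 6  {3,4,5,6} 1  {4,5,6,7} 4
  5 to go: {0,1,2,6,7} 20  {0,2,5,6,7} 30  {0,3,4,5,6} 5  {0,4,5,6,7} 20  {1,2,5,6,7} 10  {2,4,5,6,7} 10  {3,4,5,6,7} 5
  6 to go: {0,1,2,5,6,7} 60  {0,2,4,5,6,7} 60  {0,3,4,5,6,7} 30  {1,2,4,5,6,7} 20  {2,3,4,5,6,7} 15
  if 0:u drops first: 35 orders
  if 1:i drops first: 105 orders
  if 3:c drops first: 140 orders
heap linearizations: 280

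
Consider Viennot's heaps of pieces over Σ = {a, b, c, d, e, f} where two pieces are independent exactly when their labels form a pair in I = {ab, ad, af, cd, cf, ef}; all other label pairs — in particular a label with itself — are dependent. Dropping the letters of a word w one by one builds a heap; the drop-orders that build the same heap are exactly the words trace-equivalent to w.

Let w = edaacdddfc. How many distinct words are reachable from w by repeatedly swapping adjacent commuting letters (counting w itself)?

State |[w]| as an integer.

drop 0:e onto floor
drop 1:d onto {0:e}
drop 2:a onto {0:e}
drop 3:a onto {2:a}
drop 4:c onto {3:a}
drop 5:d onto {1:d}
drop 6:d onto {5:d}
drop 7:d onto {6:d}
drop 8:f onto {7:d}
drop 9:c onto {4:c}
ground layer = {0:e}
drop-orders for the pieces not yet dropped (sum over which currently-grounded one goes next):
  1 to go: {8} 1  {9} 1
  2 to go: {4,9} 1  {7,8} 1  {8,9} 2
  3 to go: {3,4,9} 1  {4,8,9} 3  {6,7,8} 1  {7,8,9} 3
  4 to go: {2,3,4,9} 1  {3,4,8,9} 4  {4,7,8,9} 6  {5,6,7,8} 1  {6,7,8,9} 4
  5 to go: {1,5,6,7,8} 1  {2,3,4,8,9} 5  {3,4,7,8,9} 10  {4,6,7,8,9} 10  {5,6,7,8,9} 5
  6 to go: {1,5,6,7,8,9} 6  {2,3,4,7,8,9} 15  {3,4,6,7,8,9} 20  {4,5,6,7,8,9} 15
  7 to go: {1,4,5,6,7,8,9} 21  {2,3,4,6,7,8,9} 35  {3,4,5,6,7,8,9} 35
  8 to go: {1,3,4,5,6,7,8,9} 56  {2,3,4,5,6,7,8,9} 70
  if 0:e drops first: 126 orders

126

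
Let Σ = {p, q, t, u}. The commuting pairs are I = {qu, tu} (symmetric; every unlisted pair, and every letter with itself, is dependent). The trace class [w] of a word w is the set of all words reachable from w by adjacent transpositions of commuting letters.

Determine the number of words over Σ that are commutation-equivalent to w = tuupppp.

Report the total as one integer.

#0=t has no predecessor
#1=u has no predecessor
#2=u depends on [1:u]
#3=p depends on [0:t, 2:u]
#4=p depends on [3:p]
#5=p depends on [4:p]
#6=p depends on [5:p]
sources: [0:t, 1:u]
N(rest) = Σ N(rest − s) over sources s of rest; N(one piece) = 1:
  size 1 → [6]=1
  size 2 → [5,6]=1
  size 3 → [4,5,6]=1
  size 4 → [3,4,5,6]=1
  size 5 → [0,3,4,5,6]=1  [2,3,4,5,6]=1
  first=0(t) contributes 1
  first=1(u) contributes 2
|[w]| = 3

3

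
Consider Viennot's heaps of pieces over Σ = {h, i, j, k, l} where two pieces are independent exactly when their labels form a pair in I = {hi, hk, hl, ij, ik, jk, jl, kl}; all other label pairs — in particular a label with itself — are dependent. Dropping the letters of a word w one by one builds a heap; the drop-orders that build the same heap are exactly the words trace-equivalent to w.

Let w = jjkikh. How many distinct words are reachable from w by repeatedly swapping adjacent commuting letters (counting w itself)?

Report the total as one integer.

60

piece 0:j — minimal
piece 1:j rests on {0:j}
piece 2:k — minimal
piece 3:i — minimal
piece 4:k rests on {2:k}
piece 5:h rests on {1:j}
minimal pieces: {0:j, 2:k, 3:i}
ways to finish when only these pieces remain (= sum over removing one remaining piece with nothing left below it):
  1 left: {3}→1  {4}→1  {5}→1
  2 left: {1,5}→1  {2,4}→1  {3,4}→2  {3,5}→2  {4,5}→2
  3 left: {0,1,5}→1  {1,3,5}→3  {1,4,5}→3  {2,3,4}→3  {2,4,5}→3  {3,4,5}→6
  4 left: {0,1,3,5}→4  {0,1,4,5}→4  {1,2,4,5}→6  {1,3,4,5}→12  {2,3,4,5}→12
  placing 0:j first → 30 extensions
  placing 2:k first → 20 extensions
  placing 3:i first → 10 extensions
total linear extensions = 60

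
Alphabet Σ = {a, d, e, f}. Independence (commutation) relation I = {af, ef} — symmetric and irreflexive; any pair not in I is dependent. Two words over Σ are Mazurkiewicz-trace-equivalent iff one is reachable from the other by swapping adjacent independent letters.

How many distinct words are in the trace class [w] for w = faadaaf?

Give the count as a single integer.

0(f) covers ∅
1(a) covers ∅
2(a) covers 1:a
3(d) covers 0:f, 2:a
4(a) covers 3:d
5(a) covers 4:a
6(f) covers 3:d
floor of heap: 0:f, 1:a
completions by unplaced set U, small U first (add the entries for U minus each lowest piece of U):
  |U|=1: {5}:1  {6}:1
  |U|=2: {4,5}:1  {5,6}:2
  |U|=3: {4,5,6}:3
  |U|=4: {3,4,5,6}:3
  |U|=5: {0,3,4,5,6}:3  {2,3,4,5,6}:3
  start at 0(f): 3
  start at 1(a): 6
sum over floor = 9

9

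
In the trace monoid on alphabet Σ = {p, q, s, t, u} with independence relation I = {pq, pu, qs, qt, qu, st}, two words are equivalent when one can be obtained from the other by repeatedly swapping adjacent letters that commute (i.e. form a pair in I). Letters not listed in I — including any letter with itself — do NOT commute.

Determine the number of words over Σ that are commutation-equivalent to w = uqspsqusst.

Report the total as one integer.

135

#0=u has no predecessor
#1=q has no predecessor
#2=s depends on [0:u]
#3=p depends on [2:s]
#4=s depends on [3:p]
#5=q depends on [1:q]
#6=u depends on [4:s]
#7=s depends on [6:u]
#8=s depends on [7:s]
#9=t depends on [6:u]
sources: [0:u, 1:q]
N(rest) = Σ N(rest − s) over sources s of rest; N(one piece) = 1:
  size 1 → [5]=1  [8]=1  [9]=1
  size 2 → [1,5]=1  [5,8]=2  [5,9]=2  [7,8]=1  [8,9]=2
  size 3 → [1,5,8]=3  [1,5,9]=3  [5,7,8]=3  [5,8,9]=6  [7,8,9]=3
  size 4 → [1,5,7,8]=6  [1,5,8,9]=12  [5,7,8,9]=12  [6,7,8,9]=3
  size 5 → [1,5,7,8,9]=30  [4,6,7,8,9]=3  [5,6,7,8,9]=15
  size 6 → [1,5,6,7,8,9]=45  [3,4,6,7,8,9]=3  [4,5,6,7,8,9]=18
  size 7 → [1,4,5,6,7,8,9]=63  [2,3,4,6,7,8,9]=3  [3,4,5,6,7,8,9]=21
  size 8 → [0,2,3,4,6,7,8,9]=3  [1,3,4,5,6,7,8,9]=84  [2,3,4,5,6,7,8,9]=24
  first=0(u) contributes 108
  first=1(q) contributes 27
|[w]| = 135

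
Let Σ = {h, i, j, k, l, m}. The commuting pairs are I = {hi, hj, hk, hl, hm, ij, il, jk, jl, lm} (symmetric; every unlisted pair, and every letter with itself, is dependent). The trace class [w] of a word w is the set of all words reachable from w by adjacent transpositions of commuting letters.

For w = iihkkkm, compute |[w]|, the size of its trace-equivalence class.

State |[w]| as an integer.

7

#0=i has no predecessor
#1=i depends on [0:i]
#2=h has no predecessor
#3=k depends on [1:i]
#4=k depends on [3:k]
#5=k depends on [4:k]
#6=m depends on [5:k]
sources: [0:i, 2:h]
N(rest) = Σ N(rest − s) over sources s of rest; N(one piece) = 1:
  size 1 → [2]=1  [6]=1
  size 2 → [2,6]=2  [5,6]=1
  size 3 → [2,5,6]=3  [4,5,6]=1
  size 4 → [2,4,5,6]=4  [3,4,5,6]=1
  size 5 → [1,3,4,5,6]=1  [2,3,4,5,6]=5
  first=0(i) contributes 6
  first=2(h) contributes 1
|[w]| = 7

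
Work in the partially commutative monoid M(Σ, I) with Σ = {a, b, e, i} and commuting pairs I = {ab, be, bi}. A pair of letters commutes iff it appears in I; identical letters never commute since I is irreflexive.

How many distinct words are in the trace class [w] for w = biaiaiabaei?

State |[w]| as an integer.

55

piece 0:b — minimal
piece 1:i — minimal
piece 2:a rests on {1:i}
piece 3:i rests on {2:a}
piece 4:a rests on {3:i}
piece 5:i rests on {4:a}
piece 6:a rests on {5:i}
piece 7:b rests on {0:b}
piece 8:a rests on {6:a}
piece 9:e rests on {8:a}
piece 10:i rests on {9:e}
minimal pieces: {0:b, 1:i}
ways to finish when only these pieces remain (= sum over removing one remaining piece with nothing left below it):
  1 left: {7}→1  {10}→1
  2 left: {0,7}→1  {7,10}→2  {9,10}→1
  3 left: {0,7,10}→3  {7,9,10}→3  {8,9,10}→1
  4 left: {0,7,9,10}→6  {6,8,9,10}→1  {7,8,9,10}→4
  5 left: {0,7,8,9,10}→10  {5,6,8,9,10}→1  {6,7,8,9,10}→5
  6 left: {0,6,7,8,9,10}→15  {4,5,6,8,9,10}→1  {5,6,7,8,9,10}→6
  7 left: {0,5,6,7,8,9,10}→21  {3,4,5,6,8,9,10}→1  {4,5,6,7,8,9,10}→7
  8 left: {0,4,5,6,7,8,9,10}→28  {2,3,4,5,6,8,9,10}→1  {3,4,5,6,7,8,9,10}→8
  9 left: {0,3,4,5,6,7,8,9,10}→36  {1,2,3,4,5,6,8,9,10}→1  {2,3,4,5,6,7,8,9,10}→9
  placing 0:b first → 10 extensions
  placing 1:i first → 45 extensions
total linear extensions = 55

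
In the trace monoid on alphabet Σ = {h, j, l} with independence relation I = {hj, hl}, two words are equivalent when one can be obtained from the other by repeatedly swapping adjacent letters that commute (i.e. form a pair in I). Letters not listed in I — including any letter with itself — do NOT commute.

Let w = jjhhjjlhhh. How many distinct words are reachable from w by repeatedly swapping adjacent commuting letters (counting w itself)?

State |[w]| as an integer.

#0=j has no predecessor
#1=j depends on [0:j]
#2=h has no predecessor
#3=h depends on [2:h]
#4=j depends on [1:j]
#5=j depends on [4:j]
#6=l depends on [5:j]
#7=h depends on [3:h]
#8=h depends on [7:h]
#9=h depends on [8:h]
sources: [0:j, 2:h]
N(rest) = Σ N(rest − s) over sources s of rest; N(one piece) = 1:
  size 1 → [6]=1  [9]=1
  size 2 → [5,6]=1  [6,9]=2  [8,9]=1
  size 3 → [4,5,6]=1  [5,6,9]=3  [6,8,9]=3  [7,8,9]=1
  size 4 → [1,4,5,6]=1  [3,7,8,9]=1  [4,5,6,9]=4  [5,6,8,9]=6  [6,7,8,9]=4
  size 5 → [0,1,4,5,6]=1  [1,4,5,6,9]=5  [2,3,7,8,9]=1  [3,6,7,8,9]=5  [4,5,6,8,9]=10  [5,6,7,8,9]=10
  size 6 → [0,1,4,5,6,9]=6  [1,4,5,6,8,9]=15  [2,3,6,7,8,9]=6  [3,5,6,7,8,9]=15  [4,5,6,7,8,9]=20
  size 7 → [0,1,4,5,6,8,9]=21  [1,4,5,6,7,8,9]=35  [2,3,5,6,7,8,9]=21  [3,4,5,6,7,8,9]=35
  size 8 → [0,1,4,5,6,7,8,9]=56  [1,3,4,5,6,7,8,9]=70  [2,3,4,5,6,7,8,9]=56
  first=0(j) contributes 126
  first=2(h) contributes 126
|[w]| = 252

252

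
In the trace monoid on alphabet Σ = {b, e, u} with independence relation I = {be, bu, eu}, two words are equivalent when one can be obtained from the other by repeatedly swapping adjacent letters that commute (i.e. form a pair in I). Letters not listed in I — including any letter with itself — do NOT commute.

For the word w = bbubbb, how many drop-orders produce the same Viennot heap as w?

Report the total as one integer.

6

#0=b has no predecessor
#1=b depends on [0:b]
#2=u has no predecessor
#3=b depends on [1:b]
#4=b depends on [3:b]
#5=b depends on [4:b]
sources: [0:b, 2:u]
N(rest) = Σ N(rest − s) over sources s of rest; N(one piece) = 1:
  size 1 → [2]=1  [5]=1
  size 2 → [2,5]=2  [4,5]=1
  size 3 → [2,4,5]=3  [3,4,5]=1
  size 4 → [1,3,4,5]=1  [2,3,4,5]=4
  first=0(b) contributes 5
  first=2(u) contributes 1
|[w]| = 6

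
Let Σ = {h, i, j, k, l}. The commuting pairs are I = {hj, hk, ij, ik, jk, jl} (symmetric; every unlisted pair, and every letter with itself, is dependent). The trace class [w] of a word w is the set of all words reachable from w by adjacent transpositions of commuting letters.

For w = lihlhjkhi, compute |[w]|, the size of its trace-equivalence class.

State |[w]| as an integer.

36

0(l) covers ∅
1(i) covers 0:l
2(h) covers 1:i
3(l) covers 2:h
4(h) covers 3:l
5(j) covers ∅
6(k) covers 3:l
7(h) covers 4:h
8(i) covers 7:h
floor of heap: 0:l, 5:j
completions by unplaced set U, small U first (add the entries for U minus each lowest piece of U):
  |U|=1: {5}:1  {6}:1  {8}:1
  |U|=2: {5,6}:2  {5,8}:2  {6,8}:2  {7,8}:1
  |U|=3: {4,7,8}:1  {5,6,8}:6  {5,7,8}:3  {6,7,8}:3
  |U|=4: {4,5,7,8}:4  {4,6,7,8}:4  {5,6,7,8}:12
  |U|=5: {3,4,6,7,8}:4  {4,5,6,7,8}:20
  |U|=6: {2,3,4,6,7,8}:4  {3,4,5,6,7,8}:24
  |U|=7: {1,2,3,4,6,7,8}:4  {2,3,4,5,6,7,8}:28
  start at 0(l): 32
  start at 5(j): 4
sum over floor = 36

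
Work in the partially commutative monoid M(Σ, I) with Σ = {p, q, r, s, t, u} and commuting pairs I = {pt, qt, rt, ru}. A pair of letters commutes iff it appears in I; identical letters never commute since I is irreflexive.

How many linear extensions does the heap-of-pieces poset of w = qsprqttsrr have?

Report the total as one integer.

drop 0:q onto floor
drop 1:s onto {0:q}
drop 2:p onto {1:s}
drop 3:r onto {2:p}
drop 4:q onto {3:r}
drop 5:t onto {1:s}
drop 6:t onto {5:t}
drop 7:s onto {4:q, 6:t}
drop 8:r onto {7:s}
drop 9:r onto {8:r}
ground layer = {0:q}
drop-orders for the pieces not yet dropped (sum over which currently-grounded one goes next):
  1 to go: {9} 1
  2 to go: {8,9} 1
  3 to go: {7,8,9} 1
  4 to go: {4,7,8,9} 1  {6,7,8,9} 1
  5 to go: {3,4,7,8,9} 1  {4,6,7,8,9} 2  {5,6,7,8,9} 1
  6 to go: {2,3,4,7,8,9} 1  {3,4,6,7,8,9} 3  {4,5,6,7,8,9} 3
  7 to go: {2,3,4,6,7,8,9} 4  {3,4,5,6,7,8,9} 6
  8 to go: {2,3,4,5,6,7,8,9} 10
  if 0:q drops first: 10 orders

10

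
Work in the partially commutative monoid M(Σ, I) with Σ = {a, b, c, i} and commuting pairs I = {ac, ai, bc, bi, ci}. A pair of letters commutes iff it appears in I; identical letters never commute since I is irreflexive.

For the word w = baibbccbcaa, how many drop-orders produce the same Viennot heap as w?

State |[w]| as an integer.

1320

0(b) covers ∅
1(a) covers 0:b
2(i) covers ∅
3(b) covers 1:a
4(b) covers 3:b
5(c) covers ∅
6(c) covers 5:c
7(b) covers 4:b
8(c) covers 6:c
9(a) covers 7:b
10(a) covers 9:a
floor of heap: 0:b, 2:i, 5:c
completions by unplaced set U, small U first (add the entries for U minus each lowest piece of U):
  |U|=1: {2}:1  {8}:1  {10}:1
  |U|=2: {2,8}:2  {2,10}:2  {6,8}:1  {8,10}:2  {9,10}:1
  |U|=3: {2,6,8}:3  {2,8,10}:6  {2,9,10}:3  {5,6,8}:1  {6,8,10}:3  {7,9,10}:1  {8,9,10}:3
  |U|=4: {2,5,6,8}:4  {2,6,8,10}:12  {2,7,9,10}:4  {2,8,9,10}:12  {4,7,9,10}:1  {5,6,8,10}:4  {6,8,9,10}:6  {7,8,9,10}:4
  |U|=5: {2,4,7,9,10}:5  {2,5,6,8,10}:20  {2,6,8,9,10}:30  {2,7,8,9,10}:20  {3,4,7,9,10}:1  {4,7,8,9,10}:5  {5,6,8,9,10}:10  {6,7,8,9,10}:10
  |U|=6: {1,3,4,7,9,10}:1  {2,3,4,7,9,10}:6  {2,4,7,8,9,10}:30  {2,5,6,8,9,10}:60  {2,6,7,8,9,10}:60  {3,4,7,8,9,10}:6  {4,6,7,8,9,10}:15  {5,6,7,8,9,10}:20
  |U|=7: {0,1,3,4,7,9,10}:1  {1,2,3,4,7,9,10}:7  {1,3,4,7,8,9,10}:7  {2,3,4,7,8,9,10}:42  {2,4,6,7,8,9,10}:105  {2,5,6,7,8,9,10}:140  {3,4,6,7,8,9,10}:21  {4,5,6,7,8,9,10}:35
  |U|=8: {0,1,2,3,4,7,9,10}:8  {0,1,3,4,7,8,9,10}:8  {1,2,3,4,7,8,9,10}:56  {1,3,4,6,7,8,9,10}:28  {2,3,4,6,7,8,9,10}:168  {2,4,5,6,7,8,9,10}:280  {3,4,5,6,7,8,9,10}:56
  |U|=9: {0,1,2,3,4,7,8,9,10}:72  {0,1,3,4,6,7,8,9,10}:36  {1,2,3,4,6,7,8,9,10}:252  {1,3,4,5,6,7,8,9,10}:84  {2,3,4,5,6,7,8,9,10}:504
  start at 0(b): 840
  start at 2(i): 120
  start at 5(c): 360
sum over floor = 1320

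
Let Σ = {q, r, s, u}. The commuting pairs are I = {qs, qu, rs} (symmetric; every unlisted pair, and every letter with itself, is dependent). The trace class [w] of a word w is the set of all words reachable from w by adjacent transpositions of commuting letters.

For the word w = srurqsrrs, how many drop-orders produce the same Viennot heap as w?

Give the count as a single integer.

0(s) covers ∅
1(r) covers ∅
2(u) covers 0:s, 1:r
3(r) covers 2:u
4(q) covers 3:r
5(s) covers 2:u
6(r) covers 4:q
7(r) covers 6:r
8(s) covers 5:s
floor of heap: 0:s, 1:r
completions by unplaced set U, small U first (add the entries for U minus each lowest piece of U):
  |U|=1: {7}:1  {8}:1
  |U|=2: {5,8}:1  {6,7}:1  {7,8}:2
  |U|=3: {4,6,7}:1  {5,7,8}:3  {6,7,8}:3
  |U|=4: {3,4,6,7}:1  {4,6,7,8}:4  {5,6,7,8}:6
  |U|=5: {3,4,6,7,8}:5  {4,5,6,7,8}:10
  |U|=6: {3,4,5,6,7,8}:15
  |U|=7: {2,3,4,5,6,7,8}:15
  start at 0(s): 15
  start at 1(r): 15
sum over floor = 30

30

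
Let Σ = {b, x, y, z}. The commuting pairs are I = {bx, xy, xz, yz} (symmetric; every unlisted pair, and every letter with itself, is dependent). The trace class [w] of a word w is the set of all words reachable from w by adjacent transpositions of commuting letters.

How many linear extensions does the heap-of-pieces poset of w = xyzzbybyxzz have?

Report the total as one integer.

495

#0=x has no predecessor
#1=y has no predecessor
#2=z has no predecessor
#3=z depends on [2:z]
#4=b depends on [1:y, 3:z]
#5=y depends on [4:b]
#6=b depends on [5:y]
#7=y depends on [6:b]
#8=x depends on [0:x]
#9=z depends on [6:b]
#10=z depends on [9:z]
sources: [0:x, 1:y, 2:z]
N(rest) = Σ N(rest − s) over sources s of rest; N(one piece) = 1:
  size 1 → [7]=1  [8]=1  [10]=1
  size 2 → [0,8]=1  [7,8]=2  [7,10]=2  [8,10]=2  [9,10]=1
  size 3 → [0,7,8]=3  [0,8,10]=3  [7,8,10]=6  [7,9,10]=3  [8,9,10]=3
  size 4 → [0,7,8,10]=12  [0,8,9,10]=6  [6,7,9,10]=3  [7,8,9,10]=12
  size 5 → [0,7,8,9,10]=30  [5,6,7,9,10]=3  [6,7,8,9,10]=15
  size 6 → [0,6,7,8,9,10]=45  [4,5,6,7,9,10]=3  [5,6,7,8,9,10]=18
  size 7 → [0,5,6,7,8,9,10]=63  [1,4,5,6,7,9,10]=3  [3,4,5,6,7,9,10]=3  [4,5,6,7,8,9,10]=21
  size 8 → [0,4,5,6,7,8,9,10]=84  [1,3,4,5,6,7,9,10]=6  [1,4,5,6,7,8,9,10]=24  [2,3,4,5,6,7,9,10]=3  [3,4,5,6,7,8,9,10]=24
  size 9 → [0,1,4,5,6,7,8,9,10]=108  [0,3,4,5,6,7,8,9,10]=108  [1,2,3,4,5,6,7,9,10]=9  [1,3,4,5,6,7,8,9,10]=54  [2,3,4,5,6,7,8,9,10]=27
  first=0(x) contributes 90
  first=1(y) contributes 135
  first=2(z) contributes 270
|[w]| = 495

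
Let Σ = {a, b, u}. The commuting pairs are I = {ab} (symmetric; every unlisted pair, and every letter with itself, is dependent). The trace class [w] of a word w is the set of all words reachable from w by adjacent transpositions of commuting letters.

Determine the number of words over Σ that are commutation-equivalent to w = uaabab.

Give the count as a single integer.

10

0(u) covers ∅
1(a) covers 0:u
2(a) covers 1:a
3(b) covers 0:u
4(a) covers 2:a
5(b) covers 3:b
floor of heap: 0:u
completions by unplaced set U, small U first (add the entries for U minus each lowest piece of U):
  |U|=1: {4}:1  {5}:1
  |U|=2: {2,4}:1  {3,5}:1  {4,5}:2
  |U|=3: {1,2,4}:1  {2,4,5}:3  {3,4,5}:3
  |U|=4: {1,2,4,5}:4  {2,3,4,5}:6
  start at 0(u): 10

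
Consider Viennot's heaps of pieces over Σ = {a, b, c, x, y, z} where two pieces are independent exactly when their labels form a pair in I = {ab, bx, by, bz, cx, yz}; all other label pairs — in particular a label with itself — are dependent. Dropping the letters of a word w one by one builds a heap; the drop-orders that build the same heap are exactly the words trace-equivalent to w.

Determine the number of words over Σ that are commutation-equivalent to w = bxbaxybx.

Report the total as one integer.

drop 0:b onto floor
drop 1:x onto floor
drop 2:b onto {0:b}
drop 3:a onto {1:x}
drop 4:x onto {3:a}
drop 5:y onto {4:x}
drop 6:b onto {2:b}
drop 7:x onto {5:y}
ground layer = {0:b, 1:x}
drop-orders for the pieces not yet dropped (sum over which currently-grounded one goes next):
  1 to go: {6} 1  {7} 1
  2 to go: {2,6} 1  {5,7} 1  {6,7} 2
  3 to go: {0,2,6} 1  {2,6,7} 3  {4,5,7} 1  {5,6,7} 3
  4 to go: {0,2,6,7} 4  {2,5,6,7} 6  {3,4,5,7} 1  {4,5,6,7} 4
  5 to go: {0,2,5,6,7} 10  {1,3,4,5,7} 1  {2,4,5,6,7} 10  {3,4,5,6,7} 5
  6 to go: {0,2,4,5,6,7} 20  {1,3,4,5,6,7} 6  {2,3,4,5,6,7} 15
  if 0:b drops first: 21 orders
  if 1:x drops first: 35 orders
heap linearizations: 56

56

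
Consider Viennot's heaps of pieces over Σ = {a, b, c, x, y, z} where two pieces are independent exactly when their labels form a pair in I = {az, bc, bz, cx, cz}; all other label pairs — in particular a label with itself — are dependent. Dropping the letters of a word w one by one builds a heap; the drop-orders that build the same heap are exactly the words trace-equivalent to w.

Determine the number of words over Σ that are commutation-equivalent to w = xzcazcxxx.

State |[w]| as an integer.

43

drop 0:x onto floor
drop 1:z onto {0:x}
drop 2:c onto floor
drop 3:a onto {0:x, 2:c}
drop 4:z onto {1:z}
drop 5:c onto {3:a}
drop 6:x onto {3:a, 4:z}
drop 7:x onto {6:x}
drop 8:x onto {7:x}
ground layer = {0:x, 2:c}
drop-orders for the pieces not yet dropped (sum over which currently-grounded one goes next):
  1 to go: {5} 1  {8} 1
  2 to go: {5,8} 2  {7,8} 1
  3 to go: {5,7,8} 3  {6,7,8} 1
  4 to go: {4,6,7,8} 1  {5,6,7,8} 4
  5 to go: {1,4,6,7,8} 1  {3,5,6,7,8} 4  {4,5,6,7,8} 5
  6 to go: {1,4,5,6,7,8} 6  {2,3,5,6,7,8} 4  {3,4,5,6,7,8} 9
  7 to go: {1,3,4,5,6,7,8} 15  {2,3,4,5,6,7,8} 13
  if 0:x drops first: 28 orders
  if 2:c drops first: 15 orders
heap linearizations: 43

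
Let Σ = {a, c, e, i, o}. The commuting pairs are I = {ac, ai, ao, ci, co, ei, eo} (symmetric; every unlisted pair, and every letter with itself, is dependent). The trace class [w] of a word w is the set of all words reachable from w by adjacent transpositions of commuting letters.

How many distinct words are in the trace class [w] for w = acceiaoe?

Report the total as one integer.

drop 0:a onto floor
drop 1:c onto floor
drop 2:c onto {1:c}
drop 3:e onto {0:a, 2:c}
drop 4:i onto floor
drop 5:a onto {3:e}
drop 6:o onto {4:i}
drop 7:e onto {5:a}
ground layer = {0:a, 1:c, 4:i}
drop-orders for the pieces not yet dropped (sum over which currently-grounded one goes next):
  1 to go: {6} 1  {7} 1
  2 to go: {4,6} 1  {5,7} 1  {6,7} 2
  3 to go: {3,5,7} 1  {4,6,7} 3  {5,6,7} 3
  4 to go: {0,3,5,7} 1  {2,3,5,7} 1  {3,5,6,7} 4  {4,5,6,7} 6
  5 to go: {0,2,3,5,7} 2  {0,3,5,6,7} 5  {1,2,3,5,7} 1  {2,3,5,6,7} 5  {3,4,5,6,7} 10
  6 to go: {0,1,2,3,5,7} 3  {0,2,3,5,6,7} 12  {0,3,4,5,6,7} 15  {1,2,3,5,6,7} 6  {2,3,4,5,6,7} 15
  if 0:a drops first: 21 orders
  if 1:c drops first: 42 orders
  if 4:i drops first: 21 orders
heap linearizations: 84

84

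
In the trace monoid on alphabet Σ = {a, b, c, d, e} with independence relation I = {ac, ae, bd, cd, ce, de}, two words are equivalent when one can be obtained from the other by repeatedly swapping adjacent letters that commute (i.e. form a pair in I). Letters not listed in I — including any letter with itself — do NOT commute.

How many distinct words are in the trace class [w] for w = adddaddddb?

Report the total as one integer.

5

0(a) covers ∅
1(d) covers 0:a
2(d) covers 1:d
3(d) covers 2:d
4(a) covers 3:d
5(d) covers 4:a
6(d) covers 5:d
7(d) covers 6:d
8(d) covers 7:d
9(b) covers 4:a
floor of heap: 0:a
completions by unplaced set U, small U first (add the entries for U minus each lowest piece of U):
  |U|=1: {8}:1  {9}:1
  |U|=2: {7,8}:1  {8,9}:2
  |U|=3: {6,7,8}:1  {7,8,9}:3
  |U|=4: {5,6,7,8}:1  {6,7,8,9}:4
  |U|=5: {5,6,7,8,9}:5
  |U|=6: {4,5,6,7,8,9}:5
  |U|=7: {3,4,5,6,7,8,9}:5
  |U|=8: {2,3,4,5,6,7,8,9}:5
  start at 0(a): 5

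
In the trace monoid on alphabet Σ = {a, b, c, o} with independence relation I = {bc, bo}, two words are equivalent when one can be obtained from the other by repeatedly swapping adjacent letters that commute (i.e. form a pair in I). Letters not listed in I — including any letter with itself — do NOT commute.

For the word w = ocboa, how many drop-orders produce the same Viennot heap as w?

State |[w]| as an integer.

0(o) covers ∅
1(c) covers 0:o
2(b) covers ∅
3(o) covers 1:c
4(a) covers 2:b, 3:o
floor of heap: 0:o, 2:b
completions by unplaced set U, small U first (add the entries for U minus each lowest piece of U):
  |U|=1: {4}:1
  |U|=2: {2,4}:1  {3,4}:1
  |U|=3: {1,3,4}:1  {2,3,4}:2
  start at 0(o): 3
  start at 2(b): 1
sum over floor = 4

4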